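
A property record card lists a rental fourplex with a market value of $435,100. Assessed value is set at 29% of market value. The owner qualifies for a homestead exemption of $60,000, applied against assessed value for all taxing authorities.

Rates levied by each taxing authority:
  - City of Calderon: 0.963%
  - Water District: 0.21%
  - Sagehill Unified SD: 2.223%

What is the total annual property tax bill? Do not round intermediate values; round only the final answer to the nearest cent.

$2,247.44

Assessed value = $435,100 × 0.29 = $126,179
Taxable value = $126,179 − $60,000 = $66,179
City of Calderon: $66,179 × 0.00963 = $637.30377
Water District: $66,179 × 0.0021 = $138.9759
Sagehill Unified SD: $66,179 × 0.02223 = $1,471.15917
Total = $637.30377 + $138.9759 + $1,471.15917 = $2,247.43884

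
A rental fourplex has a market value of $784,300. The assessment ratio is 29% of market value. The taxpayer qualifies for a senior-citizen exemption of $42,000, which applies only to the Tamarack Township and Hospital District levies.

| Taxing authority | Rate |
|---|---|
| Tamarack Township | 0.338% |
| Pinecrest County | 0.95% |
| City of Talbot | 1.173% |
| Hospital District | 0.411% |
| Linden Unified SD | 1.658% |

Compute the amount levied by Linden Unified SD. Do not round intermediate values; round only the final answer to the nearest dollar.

$3,771

Assessed value = $784,300 × 0.29 = $227,447
Linden Unified SD taxable value = $227,447 (exemption does not apply)
Linden Unified SD levy = $227,447 × 0.01658 = $3,771.07126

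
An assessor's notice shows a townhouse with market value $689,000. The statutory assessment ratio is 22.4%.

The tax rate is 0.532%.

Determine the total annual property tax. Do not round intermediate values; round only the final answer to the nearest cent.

Assessed value = $689,000 × 0.224 = $154,336
Tax = $154,336 × 0.00532 = $821.06752

$821.07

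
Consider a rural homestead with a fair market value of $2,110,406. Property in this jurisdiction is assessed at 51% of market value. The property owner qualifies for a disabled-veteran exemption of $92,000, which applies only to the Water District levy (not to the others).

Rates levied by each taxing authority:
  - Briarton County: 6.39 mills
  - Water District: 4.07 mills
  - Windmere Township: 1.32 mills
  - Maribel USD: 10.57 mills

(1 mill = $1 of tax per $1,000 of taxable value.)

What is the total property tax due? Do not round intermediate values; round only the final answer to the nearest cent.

$23,681.02

Assessed value = $2,110,406 × 0.51 = $1,076,307.06
Briarton County: $1,076,307.06 × 0.00639 = $6,877.6021134
Water District: ($1,076,307.06 − $92,000) × 0.00407 = $984,307.06 × 0.00407 = $4,006.1297342
Windmere Township: $1,076,307.06 × 0.00132 = $1,420.7253192
Maribel USD: $1,076,307.06 × 0.01057 = $11,376.5656242
Total = $23,681.022791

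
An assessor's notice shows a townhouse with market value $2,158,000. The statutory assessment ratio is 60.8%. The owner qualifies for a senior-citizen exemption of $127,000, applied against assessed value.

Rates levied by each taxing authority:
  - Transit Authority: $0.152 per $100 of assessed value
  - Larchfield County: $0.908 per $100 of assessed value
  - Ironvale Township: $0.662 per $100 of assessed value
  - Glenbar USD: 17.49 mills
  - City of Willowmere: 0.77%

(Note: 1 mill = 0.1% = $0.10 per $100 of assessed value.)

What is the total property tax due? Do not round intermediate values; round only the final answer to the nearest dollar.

Assessed value = $2,158,000 × 0.608 = $1,312,064
Taxable value = $1,312,064 − $127,000 = $1,185,064
Transit Authority: $1,185,064 × 0.00152 = $1,801.29728
Larchfield County: $1,185,064 × 0.00908 = $10,760.38112
Ironvale Township: $1,185,064 × 0.00662 = $7,845.12368
Glenbar USD: $1,185,064 × 0.01749 = $20,726.76936
City of Willowmere: $1,185,064 × 0.0077 = $9,124.9928
Total = $50,258.56424

$50,259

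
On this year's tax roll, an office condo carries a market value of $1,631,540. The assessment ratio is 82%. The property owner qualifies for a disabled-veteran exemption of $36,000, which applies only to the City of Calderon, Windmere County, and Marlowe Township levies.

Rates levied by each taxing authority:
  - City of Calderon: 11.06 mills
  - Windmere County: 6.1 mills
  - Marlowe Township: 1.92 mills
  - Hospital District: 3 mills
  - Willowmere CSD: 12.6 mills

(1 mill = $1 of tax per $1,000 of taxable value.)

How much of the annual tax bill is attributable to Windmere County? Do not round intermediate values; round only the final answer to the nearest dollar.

Assessed value = $1,631,540 × 0.82 = $1,337,862.8
Windmere County taxable value = $1,337,862.8 − $36,000 = $1,301,862.8
Windmere County levy = $1,301,862.8 × 0.0061 = $7,941.36308

$7,941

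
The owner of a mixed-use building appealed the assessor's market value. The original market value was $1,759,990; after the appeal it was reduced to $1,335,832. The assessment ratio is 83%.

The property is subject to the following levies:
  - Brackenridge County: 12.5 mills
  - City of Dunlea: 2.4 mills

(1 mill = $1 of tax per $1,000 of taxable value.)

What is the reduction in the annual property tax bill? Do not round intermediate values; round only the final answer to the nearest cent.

$5,245.56

Old assessed value = $1,759,990 × 0.83 = $1,460,791.7
New assessed value = $1,335,832 × 0.83 = $1,108,740.56
Combined rate = 0.0125 + 0.0024 = 0.0149
Old tax = $1,460,791.7 × 0.0149 = $21,765.79633
New tax = $1,108,740.56 × 0.0149 = $16,520.234344
Reduction = $21,765.79633 − $16,520.234344 = $5,245.561986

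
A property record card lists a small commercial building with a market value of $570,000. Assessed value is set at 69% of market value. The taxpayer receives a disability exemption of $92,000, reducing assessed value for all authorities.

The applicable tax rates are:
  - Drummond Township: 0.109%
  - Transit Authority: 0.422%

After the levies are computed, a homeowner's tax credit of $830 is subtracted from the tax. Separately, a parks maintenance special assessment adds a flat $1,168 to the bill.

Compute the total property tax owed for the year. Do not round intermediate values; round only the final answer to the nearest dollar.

Assessed value = $570,000 × 0.69 = $393,300
Taxable value = $393,300 − $92,000 = $301,300
Drummond Township: $301,300 × 0.00109 = $328.417
Transit Authority: $301,300 × 0.00422 = $1,271.486
Levies subtotal = $1,599.903
After credit = $1,599.903 − $830 = $769.903
Total = $769.903 + $1,168 = $1,937.903

$1,938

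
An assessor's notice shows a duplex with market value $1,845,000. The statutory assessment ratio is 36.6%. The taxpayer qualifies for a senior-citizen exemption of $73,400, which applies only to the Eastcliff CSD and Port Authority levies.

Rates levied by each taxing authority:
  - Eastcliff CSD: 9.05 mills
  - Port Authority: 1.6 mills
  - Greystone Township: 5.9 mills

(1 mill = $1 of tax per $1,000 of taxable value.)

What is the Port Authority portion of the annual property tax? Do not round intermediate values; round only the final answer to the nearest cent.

Assessed value = $1,845,000 × 0.366 = $675,270
Port Authority taxable value = $675,270 − $73,400 = $601,870
Port Authority levy = $601,870 × 0.0016 = $962.992

$962.99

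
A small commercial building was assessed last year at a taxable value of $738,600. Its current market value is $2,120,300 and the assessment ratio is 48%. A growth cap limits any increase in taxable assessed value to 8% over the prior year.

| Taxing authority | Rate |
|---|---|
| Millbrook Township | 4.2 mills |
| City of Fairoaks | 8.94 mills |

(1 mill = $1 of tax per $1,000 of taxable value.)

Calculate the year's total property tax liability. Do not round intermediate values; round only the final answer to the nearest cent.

Uncapped assessed value = $2,120,300 × 0.48 = $1,017,744
Cap limit = $738,600 × 1.08 = $797,688
Taxable assessed value = min($1,017,744, $797,688) = $797,688 (cap binds)
Millbrook Township: $797,688 × 0.0042 = $3,350.2896
City of Fairoaks: $797,688 × 0.00894 = $7,131.33072
Total = $10,481.62032

$10,481.62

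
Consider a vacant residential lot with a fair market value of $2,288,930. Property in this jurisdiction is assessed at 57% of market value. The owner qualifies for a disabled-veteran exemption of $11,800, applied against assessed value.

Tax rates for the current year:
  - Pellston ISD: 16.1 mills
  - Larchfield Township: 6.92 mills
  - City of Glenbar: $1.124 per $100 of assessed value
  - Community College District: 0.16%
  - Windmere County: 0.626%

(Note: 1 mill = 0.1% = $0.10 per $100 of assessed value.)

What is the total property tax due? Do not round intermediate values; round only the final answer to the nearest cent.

$54,456.53

Assessed value = $2,288,930 × 0.57 = $1,304,690.1
Taxable value = $1,304,690.1 − $11,800 = $1,292,890.1
Pellston ISD: $1,292,890.1 × 0.0161 = $20,815.53061
Larchfield Township: $1,292,890.1 × 0.00692 = $8,946.799492
City of Glenbar: $1,292,890.1 × 0.01124 = $14,532.084724
Community College District: $1,292,890.1 × 0.0016 = $2,068.62416
Windmere County: $1,292,890.1 × 0.00626 = $8,093.492026
Total = $54,456.531012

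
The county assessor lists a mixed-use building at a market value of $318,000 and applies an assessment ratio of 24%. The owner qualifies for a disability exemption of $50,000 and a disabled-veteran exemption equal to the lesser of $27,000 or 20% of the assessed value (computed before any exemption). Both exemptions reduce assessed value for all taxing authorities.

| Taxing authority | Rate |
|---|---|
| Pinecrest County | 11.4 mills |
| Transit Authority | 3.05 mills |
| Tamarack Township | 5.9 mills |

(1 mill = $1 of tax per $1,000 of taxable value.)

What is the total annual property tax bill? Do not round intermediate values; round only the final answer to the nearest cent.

Assessed value = $318,000 × 0.24 = $76,320
Disabled-veteran exemption = min($27,000, 20% × $76,320) = min($27,000, $15,264) = $15,264 (percentage binds)
Taxable value = $76,320 − $50,000 − $15,264 = $11,056
Pinecrest County: $11,056 × 0.0114 = $126.0384
Transit Authority: $11,056 × 0.00305 = $33.7208
Tamarack Township: $11,056 × 0.0059 = $65.2304
Total = $224.9896

$224.99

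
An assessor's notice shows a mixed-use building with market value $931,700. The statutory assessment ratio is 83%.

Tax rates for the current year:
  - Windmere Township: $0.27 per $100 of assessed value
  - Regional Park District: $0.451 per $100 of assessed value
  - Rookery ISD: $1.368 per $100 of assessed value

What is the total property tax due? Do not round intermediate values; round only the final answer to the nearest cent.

$16,154.47

Assessed value = $931,700 × 0.83 = $773,311
Windmere Township: $773,311 × 0.0027 = $2,087.9397
Regional Park District: $773,311 × 0.00451 = $3,487.63261
Rookery ISD: $773,311 × 0.01368 = $10,578.89448
Total = $2,087.9397 + $3,487.63261 + $10,578.89448 = $16,154.46679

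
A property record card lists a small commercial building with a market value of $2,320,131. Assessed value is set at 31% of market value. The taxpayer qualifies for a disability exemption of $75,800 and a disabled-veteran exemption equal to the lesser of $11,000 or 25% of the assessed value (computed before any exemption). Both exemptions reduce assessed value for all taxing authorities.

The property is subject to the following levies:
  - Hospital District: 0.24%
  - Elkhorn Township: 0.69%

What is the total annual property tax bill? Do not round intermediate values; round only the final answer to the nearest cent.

Assessed value = $2,320,131 × 0.31 = $719,240.61
Disabled-veteran exemption = min($11,000, 25% × $719,240.61) = min($11,000, $179,810.1525) = $11,000 (dollar cap binds)
Taxable value = $719,240.61 − $75,800 − $11,000 = $632,440.61
Hospital District: $632,440.61 × 0.0024 = $1,517.857464
Elkhorn Township: $632,440.61 × 0.0069 = $4,363.840209
Total = $5,881.697673

$5,881.70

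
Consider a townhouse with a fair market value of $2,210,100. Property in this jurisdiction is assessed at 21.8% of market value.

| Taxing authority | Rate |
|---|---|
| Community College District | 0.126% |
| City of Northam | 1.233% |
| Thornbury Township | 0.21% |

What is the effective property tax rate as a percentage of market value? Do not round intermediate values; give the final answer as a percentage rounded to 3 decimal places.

Assessed value = $2,210,100 × 0.218 = $481,801.8
Community College District: $481,801.8 × 0.00126 = $607.070268
City of Northam: $481,801.8 × 0.01233 = $5,940.616194
Thornbury Township: $481,801.8 × 0.0021 = $1,011.78378
Total tax = $7,559.470242
Effective rate = $7,559.470242 ÷ $2,210,100 = 0.342% of market value

0.342%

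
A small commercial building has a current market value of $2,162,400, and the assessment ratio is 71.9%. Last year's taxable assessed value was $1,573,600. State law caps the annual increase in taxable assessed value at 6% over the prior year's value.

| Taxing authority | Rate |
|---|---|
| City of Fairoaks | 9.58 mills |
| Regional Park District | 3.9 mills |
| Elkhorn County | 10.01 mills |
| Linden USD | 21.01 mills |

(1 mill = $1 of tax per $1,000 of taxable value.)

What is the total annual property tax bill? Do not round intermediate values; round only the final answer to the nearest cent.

Uncapped assessed value = $2,162,400 × 0.719 = $1,554,765.6
Cap limit = $1,573,600 × 1.06 = $1,668,016
Taxable assessed value = min($1,554,765.6, $1,668,016) = $1,554,765.6 (cap does not bind)
City of Fairoaks: $1,554,765.6 × 0.00958 = $14,894.654448
Regional Park District: $1,554,765.6 × 0.0039 = $6,063.58584
Elkhorn County: $1,554,765.6 × 0.01001 = $15,563.203656
Linden USD: $1,554,765.6 × 0.02101 = $32,665.625256
Total = $69,187.0692

$69,187.07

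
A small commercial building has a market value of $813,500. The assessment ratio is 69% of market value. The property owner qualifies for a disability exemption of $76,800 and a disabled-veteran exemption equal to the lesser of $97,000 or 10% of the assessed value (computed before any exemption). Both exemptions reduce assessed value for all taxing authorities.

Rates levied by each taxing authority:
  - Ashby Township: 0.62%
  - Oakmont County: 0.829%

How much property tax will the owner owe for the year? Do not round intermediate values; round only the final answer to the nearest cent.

Assessed value = $813,500 × 0.69 = $561,315
Disabled-veteran exemption = min($97,000, 10% × $561,315) = min($97,000, $56,131.5) = $56,131.5 (percentage binds)
Taxable value = $561,315 − $76,800 − $56,131.5 = $428,383.5
Ashby Township: $428,383.5 × 0.0062 = $2,655.9777
Oakmont County: $428,383.5 × 0.00829 = $3,551.299215
Total = $6,207.276915

$6,207.28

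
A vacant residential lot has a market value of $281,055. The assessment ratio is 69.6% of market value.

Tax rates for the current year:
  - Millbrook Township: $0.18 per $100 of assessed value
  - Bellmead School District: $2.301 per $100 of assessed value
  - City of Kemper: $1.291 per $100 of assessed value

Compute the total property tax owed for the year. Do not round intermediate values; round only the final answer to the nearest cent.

$7,378.57

Assessed value = $281,055 × 0.696 = $195,614.28
Millbrook Township: $195,614.28 × 0.0018 = $352.105704
Bellmead School District: $195,614.28 × 0.02301 = $4,501.0845828
City of Kemper: $195,614.28 × 0.01291 = $2,525.3803548
Total = $352.105704 + $4,501.0845828 + $2,525.3803548 = $7,378.5706416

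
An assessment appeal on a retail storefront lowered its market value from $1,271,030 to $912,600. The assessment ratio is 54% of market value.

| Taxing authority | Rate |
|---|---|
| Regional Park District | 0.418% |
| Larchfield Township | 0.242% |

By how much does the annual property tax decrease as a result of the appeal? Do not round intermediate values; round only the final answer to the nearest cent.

$1,277.44

Old assessed value = $1,271,030 × 0.54 = $686,356.2
New assessed value = $912,600 × 0.54 = $492,804
Combined rate = 0.00418 + 0.00242 = 0.0066
Old tax = $686,356.2 × 0.0066 = $4,529.95092
New tax = $492,804 × 0.0066 = $3,252.5064
Reduction = $4,529.95092 − $3,252.5064 = $1,277.44452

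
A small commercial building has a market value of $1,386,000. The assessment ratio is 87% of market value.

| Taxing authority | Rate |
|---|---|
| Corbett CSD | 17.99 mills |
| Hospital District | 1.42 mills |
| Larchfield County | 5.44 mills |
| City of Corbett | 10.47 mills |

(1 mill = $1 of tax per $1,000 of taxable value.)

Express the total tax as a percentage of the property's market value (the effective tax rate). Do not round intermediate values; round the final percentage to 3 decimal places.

3.073%

Assessed value = $1,386,000 × 0.87 = $1,205,820
Corbett CSD: $1,205,820 × 0.01799 = $21,692.7018
Hospital District: $1,205,820 × 0.00142 = $1,712.2644
Larchfield County: $1,205,820 × 0.00544 = $6,559.6608
City of Corbett: $1,205,820 × 0.01047 = $12,624.9354
Total tax = $42,589.5624
Effective rate = $42,589.5624 ÷ $1,386,000 = 3.073% of market value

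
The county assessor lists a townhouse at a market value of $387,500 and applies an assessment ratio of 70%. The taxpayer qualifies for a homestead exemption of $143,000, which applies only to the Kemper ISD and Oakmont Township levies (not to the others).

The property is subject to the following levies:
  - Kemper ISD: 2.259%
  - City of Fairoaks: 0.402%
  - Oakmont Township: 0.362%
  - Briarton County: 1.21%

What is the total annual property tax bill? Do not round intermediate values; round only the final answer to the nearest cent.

$7,733.98

Assessed value = $387,500 × 0.7 = $271,250
Kemper ISD: ($271,250 − $143,000) × 0.02259 = $128,250 × 0.02259 = $2,897.1675
City of Fairoaks: $271,250 × 0.00402 = $1,090.425
Oakmont Township: ($271,250 − $143,000) × 0.00362 = $128,250 × 0.00362 = $464.265
Briarton County: $271,250 × 0.0121 = $3,282.125
Total = $7,733.9825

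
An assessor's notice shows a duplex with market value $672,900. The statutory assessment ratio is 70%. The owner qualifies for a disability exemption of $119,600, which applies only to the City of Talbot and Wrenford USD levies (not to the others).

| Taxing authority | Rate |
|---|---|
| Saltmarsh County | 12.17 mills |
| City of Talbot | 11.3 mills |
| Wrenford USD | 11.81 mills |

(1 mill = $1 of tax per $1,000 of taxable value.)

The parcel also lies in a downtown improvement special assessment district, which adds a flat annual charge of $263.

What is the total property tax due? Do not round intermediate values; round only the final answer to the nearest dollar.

$14,117

Assessed value = $672,900 × 0.7 = $471,030
Saltmarsh County: $471,030 × 0.01217 = $5,732.4351
City of Talbot: ($471,030 − $119,600) × 0.0113 = $351,430 × 0.0113 = $3,971.159
Wrenford USD: ($471,030 − $119,600) × 0.01181 = $351,430 × 0.01181 = $4,150.3883
Levies subtotal = $13,853.9824
Total = $13,853.9824 + $263 = $14,116.9824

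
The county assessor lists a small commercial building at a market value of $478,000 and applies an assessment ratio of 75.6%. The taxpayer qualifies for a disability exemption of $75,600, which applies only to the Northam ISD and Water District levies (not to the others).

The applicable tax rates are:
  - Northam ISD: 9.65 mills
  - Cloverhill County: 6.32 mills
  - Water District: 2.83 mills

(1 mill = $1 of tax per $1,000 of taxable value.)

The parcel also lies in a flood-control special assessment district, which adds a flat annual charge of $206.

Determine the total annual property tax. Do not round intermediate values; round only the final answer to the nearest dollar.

Assessed value = $478,000 × 0.756 = $361,368
Northam ISD: ($361,368 − $75,600) × 0.00965 = $285,768 × 0.00965 = $2,757.6612
Cloverhill County: $361,368 × 0.00632 = $2,283.84576
Water District: ($361,368 − $75,600) × 0.00283 = $285,768 × 0.00283 = $808.72344
Levies subtotal = $5,850.2304
Total = $5,850.2304 + $206 = $6,056.2304

$6,056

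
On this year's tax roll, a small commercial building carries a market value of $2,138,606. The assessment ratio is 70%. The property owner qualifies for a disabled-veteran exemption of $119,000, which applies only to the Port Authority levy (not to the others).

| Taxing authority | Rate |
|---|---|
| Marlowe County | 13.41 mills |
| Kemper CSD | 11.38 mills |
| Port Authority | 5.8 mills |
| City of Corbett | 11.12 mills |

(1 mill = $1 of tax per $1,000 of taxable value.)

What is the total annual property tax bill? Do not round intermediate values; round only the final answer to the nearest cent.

$61,750.68

Assessed value = $2,138,606 × 0.7 = $1,497,024.2
Marlowe County: $1,497,024.2 × 0.01341 = $20,075.094522
Kemper CSD: $1,497,024.2 × 0.01138 = $17,036.135396
Port Authority: ($1,497,024.2 − $119,000) × 0.0058 = $1,378,024.2 × 0.0058 = $7,992.54036
City of Corbett: $1,497,024.2 × 0.01112 = $16,646.909104
Total = $61,750.679382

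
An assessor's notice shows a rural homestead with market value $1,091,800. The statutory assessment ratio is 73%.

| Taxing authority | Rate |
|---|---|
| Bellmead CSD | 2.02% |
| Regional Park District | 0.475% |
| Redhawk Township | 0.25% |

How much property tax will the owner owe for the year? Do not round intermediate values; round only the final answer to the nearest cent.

Assessed value = $1,091,800 × 0.73 = $797,014
Bellmead CSD: $797,014 × 0.0202 = $16,099.6828
Regional Park District: $797,014 × 0.00475 = $3,785.8165
Redhawk Township: $797,014 × 0.0025 = $1,992.535
Total = $16,099.6828 + $3,785.8165 + $1,992.535 = $21,878.0343

$21,878.03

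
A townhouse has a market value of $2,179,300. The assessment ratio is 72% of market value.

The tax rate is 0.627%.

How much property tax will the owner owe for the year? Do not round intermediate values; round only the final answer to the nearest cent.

$9,838.23

Assessed value = $2,179,300 × 0.72 = $1,569,096
Tax = $1,569,096 × 0.00627 = $9,838.23192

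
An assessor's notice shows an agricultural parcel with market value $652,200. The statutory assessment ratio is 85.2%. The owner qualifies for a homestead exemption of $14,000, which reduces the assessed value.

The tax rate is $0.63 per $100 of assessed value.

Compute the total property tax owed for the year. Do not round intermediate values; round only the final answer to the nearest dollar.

Assessed value = $652,200 × 0.852 = $555,674.4
Taxable value = $555,674.4 − $14,000 = $541,674.4
Tax = $541,674.4 × 0.0063 = $3,412.54872

$3,413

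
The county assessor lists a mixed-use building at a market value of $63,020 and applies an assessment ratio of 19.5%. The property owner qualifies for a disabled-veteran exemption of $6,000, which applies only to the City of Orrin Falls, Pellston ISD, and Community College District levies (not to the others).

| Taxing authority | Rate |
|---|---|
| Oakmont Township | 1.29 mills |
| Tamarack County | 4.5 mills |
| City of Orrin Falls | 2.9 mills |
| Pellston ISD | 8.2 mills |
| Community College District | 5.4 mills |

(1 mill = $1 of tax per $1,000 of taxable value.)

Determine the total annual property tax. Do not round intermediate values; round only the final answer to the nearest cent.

$174.92

Assessed value = $63,020 × 0.195 = $12,288.9
Oakmont Township: $12,288.9 × 0.00129 = $15.852681
Tamarack County: $12,288.9 × 0.0045 = $55.30005
City of Orrin Falls: ($12,288.9 − $6,000) × 0.0029 = $6,288.9 × 0.0029 = $18.23781
Pellston ISD: ($12,288.9 − $6,000) × 0.0082 = $6,288.9 × 0.0082 = $51.56898
Community College District: ($12,288.9 − $6,000) × 0.0054 = $6,288.9 × 0.0054 = $33.96006
Total = $174.919581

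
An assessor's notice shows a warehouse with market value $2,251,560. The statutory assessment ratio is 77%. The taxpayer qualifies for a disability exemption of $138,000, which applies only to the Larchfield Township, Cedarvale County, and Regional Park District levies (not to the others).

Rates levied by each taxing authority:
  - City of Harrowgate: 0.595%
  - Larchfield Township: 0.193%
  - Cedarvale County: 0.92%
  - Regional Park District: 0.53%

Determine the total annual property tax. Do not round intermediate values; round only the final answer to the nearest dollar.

Assessed value = $2,251,560 × 0.77 = $1,733,701.2
City of Harrowgate: $1,733,701.2 × 0.00595 = $10,315.52214
Larchfield Township: ($1,733,701.2 − $138,000) × 0.00193 = $1,595,701.2 × 0.00193 = $3,079.703316
Cedarvale County: ($1,733,701.2 − $138,000) × 0.0092 = $1,595,701.2 × 0.0092 = $14,680.45104
Regional Park District: ($1,733,701.2 − $138,000) × 0.0053 = $1,595,701.2 × 0.0053 = $8,457.21636
Total = $36,532.892856

$36,533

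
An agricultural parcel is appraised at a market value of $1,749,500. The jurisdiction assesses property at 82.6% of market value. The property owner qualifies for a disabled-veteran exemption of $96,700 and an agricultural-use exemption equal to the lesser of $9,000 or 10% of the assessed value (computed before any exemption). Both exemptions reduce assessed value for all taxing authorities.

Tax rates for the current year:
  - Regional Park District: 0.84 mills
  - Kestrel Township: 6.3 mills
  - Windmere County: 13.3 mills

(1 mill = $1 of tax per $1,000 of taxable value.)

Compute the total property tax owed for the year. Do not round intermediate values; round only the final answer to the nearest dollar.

$27,377

Assessed value = $1,749,500 × 0.826 = $1,445,087
Agricultural-use exemption = min($9,000, 10% × $1,445,087) = min($9,000, $144,508.7) = $9,000 (dollar cap binds)
Taxable value = $1,445,087 − $96,700 − $9,000 = $1,339,387
Regional Park District: $1,339,387 × 0.00084 = $1,125.08508
Kestrel Township: $1,339,387 × 0.0063 = $8,438.1381
Windmere County: $1,339,387 × 0.0133 = $17,813.8471
Total = $27,377.07028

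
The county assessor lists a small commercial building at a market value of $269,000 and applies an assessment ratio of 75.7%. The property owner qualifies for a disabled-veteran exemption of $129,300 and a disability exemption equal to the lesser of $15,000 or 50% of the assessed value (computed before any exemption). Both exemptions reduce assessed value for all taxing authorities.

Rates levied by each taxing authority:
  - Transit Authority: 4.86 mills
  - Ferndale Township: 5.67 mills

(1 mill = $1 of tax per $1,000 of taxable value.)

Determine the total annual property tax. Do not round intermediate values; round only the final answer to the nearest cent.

$624.78

Assessed value = $269,000 × 0.757 = $203,633
Disability exemption = min($15,000, 50% × $203,633) = min($15,000, $101,816.5) = $15,000 (dollar cap binds)
Taxable value = $203,633 − $129,300 − $15,000 = $59,333
Transit Authority: $59,333 × 0.00486 = $288.35838
Ferndale Township: $59,333 × 0.00567 = $336.41811
Total = $624.77649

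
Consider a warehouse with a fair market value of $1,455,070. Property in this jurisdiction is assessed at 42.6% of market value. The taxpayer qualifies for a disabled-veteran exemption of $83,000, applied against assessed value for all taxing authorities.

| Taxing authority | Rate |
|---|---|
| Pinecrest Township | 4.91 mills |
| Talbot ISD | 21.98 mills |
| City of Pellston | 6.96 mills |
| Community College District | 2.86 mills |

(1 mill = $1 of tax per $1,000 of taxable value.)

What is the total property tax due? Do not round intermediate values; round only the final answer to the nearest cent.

$19,708.12

Assessed value = $1,455,070 × 0.426 = $619,859.82
Taxable value = $619,859.82 − $83,000 = $536,859.82
Pinecrest Township: $536,859.82 × 0.00491 = $2,635.9817162
Talbot ISD: $536,859.82 × 0.02198 = $11,800.1788436
City of Pellston: $536,859.82 × 0.00696 = $3,736.5443472
Community College District: $536,859.82 × 0.00286 = $1,535.4190852
Total = $2,635.9817162 + $11,800.1788436 + $3,736.5443472 + $1,535.4190852 = $19,708.1239922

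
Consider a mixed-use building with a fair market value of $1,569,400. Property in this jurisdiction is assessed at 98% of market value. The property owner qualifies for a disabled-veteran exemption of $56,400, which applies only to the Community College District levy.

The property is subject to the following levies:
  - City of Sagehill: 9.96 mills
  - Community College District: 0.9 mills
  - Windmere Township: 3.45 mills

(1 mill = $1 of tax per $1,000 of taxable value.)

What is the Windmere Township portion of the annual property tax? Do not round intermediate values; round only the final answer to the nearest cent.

Assessed value = $1,569,400 × 0.98 = $1,538,012
Windmere Township taxable value = $1,538,012 (exemption does not apply)
Windmere Township levy = $1,538,012 × 0.00345 = $5,306.1414

$5,306.14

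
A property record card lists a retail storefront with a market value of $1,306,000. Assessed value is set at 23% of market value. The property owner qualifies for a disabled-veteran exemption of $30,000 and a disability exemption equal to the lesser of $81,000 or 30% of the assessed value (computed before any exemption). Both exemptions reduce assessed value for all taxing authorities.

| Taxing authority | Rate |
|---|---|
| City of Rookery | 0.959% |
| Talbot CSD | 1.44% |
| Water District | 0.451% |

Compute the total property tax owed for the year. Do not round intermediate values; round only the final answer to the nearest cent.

$5,397.33

Assessed value = $1,306,000 × 0.23 = $300,380
Disability exemption = min($81,000, 30% × $300,380) = min($81,000, $90,114) = $81,000 (dollar cap binds)
Taxable value = $300,380 − $30,000 − $81,000 = $189,380
City of Rookery: $189,380 × 0.00959 = $1,816.1542
Talbot CSD: $189,380 × 0.0144 = $2,727.072
Water District: $189,380 × 0.00451 = $854.1038
Total = $5,397.33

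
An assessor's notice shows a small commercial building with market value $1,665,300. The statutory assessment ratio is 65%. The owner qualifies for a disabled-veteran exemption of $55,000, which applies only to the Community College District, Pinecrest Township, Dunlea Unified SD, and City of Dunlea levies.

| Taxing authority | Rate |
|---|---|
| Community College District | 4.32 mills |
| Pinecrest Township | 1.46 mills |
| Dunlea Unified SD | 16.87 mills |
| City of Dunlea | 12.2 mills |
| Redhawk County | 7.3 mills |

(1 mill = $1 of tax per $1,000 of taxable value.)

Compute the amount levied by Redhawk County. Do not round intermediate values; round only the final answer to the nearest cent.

Assessed value = $1,665,300 × 0.65 = $1,082,445
Redhawk County taxable value = $1,082,445 (exemption does not apply)
Redhawk County levy = $1,082,445 × 0.0073 = $7,901.8485

$7,901.85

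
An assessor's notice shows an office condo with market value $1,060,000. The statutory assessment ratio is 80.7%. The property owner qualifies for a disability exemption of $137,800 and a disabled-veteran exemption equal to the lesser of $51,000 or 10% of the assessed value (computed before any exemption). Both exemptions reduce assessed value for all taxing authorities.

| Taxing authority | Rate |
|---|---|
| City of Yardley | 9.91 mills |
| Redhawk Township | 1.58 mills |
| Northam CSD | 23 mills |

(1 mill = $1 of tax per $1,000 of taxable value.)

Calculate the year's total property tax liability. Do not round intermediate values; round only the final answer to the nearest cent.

$22,991.72

Assessed value = $1,060,000 × 0.807 = $855,420
Disabled-veteran exemption = min($51,000, 10% × $855,420) = min($51,000, $85,542) = $51,000 (dollar cap binds)
Taxable value = $855,420 − $137,800 − $51,000 = $666,620
City of Yardley: $666,620 × 0.00991 = $6,606.2042
Redhawk Township: $666,620 × 0.00158 = $1,053.2596
Northam CSD: $666,620 × 0.023 = $15,332.26
Total = $22,991.7238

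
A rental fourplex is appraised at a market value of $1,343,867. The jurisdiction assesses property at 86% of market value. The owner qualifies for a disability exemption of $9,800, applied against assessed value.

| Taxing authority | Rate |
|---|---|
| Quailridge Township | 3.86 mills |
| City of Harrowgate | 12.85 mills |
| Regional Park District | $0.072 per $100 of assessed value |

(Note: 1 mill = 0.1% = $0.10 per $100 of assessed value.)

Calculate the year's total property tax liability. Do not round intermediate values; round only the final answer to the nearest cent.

$19,973.48

Assessed value = $1,343,867 × 0.86 = $1,155,725.62
Taxable value = $1,155,725.62 − $9,800 = $1,145,925.62
Quailridge Township: $1,145,925.62 × 0.00386 = $4,423.2728932
City of Harrowgate: $1,145,925.62 × 0.01285 = $14,725.144217
Regional Park District: $1,145,925.62 × 0.00072 = $825.0664464
Total = $19,973.4835566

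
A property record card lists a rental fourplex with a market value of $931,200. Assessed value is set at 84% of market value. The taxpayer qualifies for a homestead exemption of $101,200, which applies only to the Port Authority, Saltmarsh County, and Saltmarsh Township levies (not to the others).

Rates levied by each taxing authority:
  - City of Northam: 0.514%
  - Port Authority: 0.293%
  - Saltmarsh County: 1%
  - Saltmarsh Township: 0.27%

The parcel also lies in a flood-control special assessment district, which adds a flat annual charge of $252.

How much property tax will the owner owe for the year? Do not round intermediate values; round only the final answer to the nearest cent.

$14,916.70

Assessed value = $931,200 × 0.84 = $782,208
City of Northam: $782,208 × 0.00514 = $4,020.54912
Port Authority: ($782,208 − $101,200) × 0.00293 = $681,008 × 0.00293 = $1,995.35344
Saltmarsh County: ($782,208 − $101,200) × 0.01 = $681,008 × 0.01 = $6,810.08
Saltmarsh Township: ($782,208 − $101,200) × 0.0027 = $681,008 × 0.0027 = $1,838.7216
Levies subtotal = $14,664.70416
Total = $14,664.70416 + $252 = $14,916.70416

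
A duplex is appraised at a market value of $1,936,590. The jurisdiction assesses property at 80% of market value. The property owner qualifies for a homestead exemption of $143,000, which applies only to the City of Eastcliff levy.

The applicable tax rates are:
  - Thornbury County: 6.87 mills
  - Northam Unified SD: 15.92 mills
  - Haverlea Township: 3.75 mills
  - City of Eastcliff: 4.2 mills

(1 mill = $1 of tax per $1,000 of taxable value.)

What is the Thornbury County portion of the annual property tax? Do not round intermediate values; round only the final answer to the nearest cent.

$10,643.50

Assessed value = $1,936,590 × 0.8 = $1,549,272
Thornbury County taxable value = $1,549,272 (exemption does not apply)
Thornbury County levy = $1,549,272 × 0.00687 = $10,643.49864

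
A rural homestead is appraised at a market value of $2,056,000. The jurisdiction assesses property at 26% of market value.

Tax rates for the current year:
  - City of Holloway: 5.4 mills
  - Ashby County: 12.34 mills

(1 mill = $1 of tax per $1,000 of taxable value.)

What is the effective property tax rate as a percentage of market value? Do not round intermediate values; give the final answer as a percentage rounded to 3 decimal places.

0.461%

Assessed value = $2,056,000 × 0.26 = $534,560
City of Holloway: $534,560 × 0.0054 = $2,886.624
Ashby County: $534,560 × 0.01234 = $6,596.4704
Total tax = $9,483.0944
Effective rate = $9,483.0944 ÷ $2,056,000 = 0.461% of market value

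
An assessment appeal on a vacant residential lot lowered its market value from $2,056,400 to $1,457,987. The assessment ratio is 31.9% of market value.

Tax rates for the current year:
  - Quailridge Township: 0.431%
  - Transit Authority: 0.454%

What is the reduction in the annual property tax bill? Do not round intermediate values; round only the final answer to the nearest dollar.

$1,689

Old assessed value = $2,056,400 × 0.319 = $655,991.6
New assessed value = $1,457,987 × 0.319 = $465,097.853
Combined rate = 0.00431 + 0.00454 = 0.00885
Old tax = $655,991.6 × 0.00885 = $5,805.52566
New tax = $465,097.853 × 0.00885 = $4,116.11599905
Reduction = $5,805.52566 − $4,116.11599905 = $1,689.40966095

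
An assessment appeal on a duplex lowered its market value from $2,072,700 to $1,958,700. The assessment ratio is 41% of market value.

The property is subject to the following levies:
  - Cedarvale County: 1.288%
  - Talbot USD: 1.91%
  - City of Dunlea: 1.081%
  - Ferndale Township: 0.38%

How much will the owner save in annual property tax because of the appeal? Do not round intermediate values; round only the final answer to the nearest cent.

$2,177.62

Old assessed value = $2,072,700 × 0.41 = $849,807
New assessed value = $1,958,700 × 0.41 = $803,067
Combined rate = 0.01288 + 0.0191 + 0.01081 + 0.0038 = 0.04659
Old tax = $849,807 × 0.04659 = $39,592.50813
New tax = $803,067 × 0.04659 = $37,414.89153
Reduction = $39,592.50813 − $37,414.89153 = $2,177.6166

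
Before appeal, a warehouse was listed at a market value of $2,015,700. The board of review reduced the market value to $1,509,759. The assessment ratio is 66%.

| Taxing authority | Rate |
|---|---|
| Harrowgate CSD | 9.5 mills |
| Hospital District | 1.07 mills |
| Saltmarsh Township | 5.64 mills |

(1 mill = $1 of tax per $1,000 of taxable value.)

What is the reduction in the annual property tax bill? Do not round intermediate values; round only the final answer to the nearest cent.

Old assessed value = $2,015,700 × 0.66 = $1,330,362
New assessed value = $1,509,759 × 0.66 = $996,440.94
Combined rate = 0.0095 + 0.00107 + 0.00564 = 0.01621
Old tax = $1,330,362 × 0.01621 = $21,565.16802
New tax = $996,440.94 × 0.01621 = $16,152.3076374
Reduction = $21,565.16802 − $16,152.3076374 = $5,412.8603826

$5,412.86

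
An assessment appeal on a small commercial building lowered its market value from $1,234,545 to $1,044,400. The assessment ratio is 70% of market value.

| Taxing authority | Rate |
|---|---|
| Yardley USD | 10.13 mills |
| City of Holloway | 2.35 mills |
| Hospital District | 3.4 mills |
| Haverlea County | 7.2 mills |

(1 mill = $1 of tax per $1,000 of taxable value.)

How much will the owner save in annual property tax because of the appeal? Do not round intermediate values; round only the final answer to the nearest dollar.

Old assessed value = $1,234,545 × 0.7 = $864,181.5
New assessed value = $1,044,400 × 0.7 = $731,080
Combined rate = 0.01013 + 0.00235 + 0.0034 + 0.0072 = 0.02308
Old tax = $864,181.5 × 0.02308 = $19,945.30902
New tax = $731,080 × 0.02308 = $16,873.3264
Reduction = $19,945.30902 − $16,873.3264 = $3,071.98262

$3,072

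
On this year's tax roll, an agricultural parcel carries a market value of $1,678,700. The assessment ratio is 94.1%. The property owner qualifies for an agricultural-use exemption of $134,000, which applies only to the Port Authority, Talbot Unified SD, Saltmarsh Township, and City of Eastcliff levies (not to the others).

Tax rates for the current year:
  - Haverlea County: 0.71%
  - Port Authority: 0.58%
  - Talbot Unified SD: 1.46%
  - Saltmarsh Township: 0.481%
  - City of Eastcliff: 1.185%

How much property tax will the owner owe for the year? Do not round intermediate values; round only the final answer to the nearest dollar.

Assessed value = $1,678,700 × 0.941 = $1,579,656.7
Haverlea County: $1,579,656.7 × 0.0071 = $11,215.56257
Port Authority: ($1,579,656.7 − $134,000) × 0.0058 = $1,445,656.7 × 0.0058 = $8,384.80886
Talbot Unified SD: ($1,579,656.7 − $134,000) × 0.0146 = $1,445,656.7 × 0.0146 = $21,106.58782
Saltmarsh Township: ($1,579,656.7 − $134,000) × 0.00481 = $1,445,656.7 × 0.00481 = $6,953.608727
City of Eastcliff: ($1,579,656.7 − $134,000) × 0.01185 = $1,445,656.7 × 0.01185 = $17,131.031895
Total = $64,791.599872

$64,792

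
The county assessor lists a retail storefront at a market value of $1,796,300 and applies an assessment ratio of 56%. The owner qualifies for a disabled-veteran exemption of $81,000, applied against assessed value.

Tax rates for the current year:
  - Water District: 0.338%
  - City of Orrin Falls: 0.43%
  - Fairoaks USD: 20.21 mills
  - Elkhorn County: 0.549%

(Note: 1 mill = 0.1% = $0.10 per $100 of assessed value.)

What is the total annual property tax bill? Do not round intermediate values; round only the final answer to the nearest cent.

$30,874.10

Assessed value = $1,796,300 × 0.56 = $1,005,928
Taxable value = $1,005,928 − $81,000 = $924,928
Water District: $924,928 × 0.00338 = $3,126.25664
City of Orrin Falls: $924,928 × 0.0043 = $3,977.1904
Fairoaks USD: $924,928 × 0.02021 = $18,692.79488
Elkhorn County: $924,928 × 0.00549 = $5,077.85472
Total = $30,874.09664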